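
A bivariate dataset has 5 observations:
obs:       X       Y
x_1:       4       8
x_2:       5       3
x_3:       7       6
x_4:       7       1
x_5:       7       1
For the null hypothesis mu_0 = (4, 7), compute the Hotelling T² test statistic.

Step 1 — sample mean vector:
  mean(X) = (4 + 5 + 7 + 7 + 7) / 5 = 30/5 = 6
  mean(Y) = (8 + 3 + 6 + 1 + 1) / 5 = 19/5 = 3.8
  x̄ = (6, 3.8),  deviation x̄ - mu_0 = (6, 3.8) - (4, 7) = (2, -3.2).

Step 2 — sample covariance matrix, S[i,j] = (1/(n-1)) · Σ_k (x_{k,i} - mean_i) · (x_{k,j} - mean_j), divisor n-1 = 4:
  S[X,X] = ((-2)·(-2) + (-1)·(-1) + (1)·(1) + (1)·(1) + (1)·(1)) / 4 = 8/4 = 2
  S[X,Y] = ((-2)·(4.2) + (-1)·(-0.8) + (1)·(2.2) + (1)·(-2.8) + (1)·(-2.8)) / 4 = -11/4 = -2.75
  S[Y,Y] = ((4.2)·(4.2) + (-0.8)·(-0.8) + (2.2)·(2.2) + (-2.8)·(-2.8) + (-2.8)·(-2.8)) / 4 = 38.8/4 = 9.7
  S = [[2, -2.75],
 [-2.75, 9.7]].

Step 3 — invert S. det(S) = 2·9.7 - (-2.75)² = 11.8375.
  S^{-1} = (1/det) · [[d, -b], [-b, a]] = [[0.8194, 0.2323],
 [0.2323, 0.169]].

Step 4 — quadratic form (x̄ - mu_0)^T · S^{-1} · (x̄ - mu_0):
  S^{-1} · (x̄ - mu_0) = (0.8955, -0.076),
  (x̄ - mu_0)^T · [...] = (2)·(0.8955) + (-3.2)·(-0.076) = 2.0342.

Step 5 — scale by n: T² = 5 · 2.0342 = 10.1711.

T² ≈ 10.1711


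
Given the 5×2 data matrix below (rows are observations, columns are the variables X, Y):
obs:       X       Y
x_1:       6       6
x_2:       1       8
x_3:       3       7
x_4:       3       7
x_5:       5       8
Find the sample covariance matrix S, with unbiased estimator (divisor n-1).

Step 1 — column means:
  mean(X) = (6 + 1 + 3 + 3 + 5) / 5 = 18/5 = 3.6
  mean(Y) = (6 + 8 + 7 + 7 + 8) / 5 = 36/5 = 7.2

Step 2 — sample covariance S[i,j] = (1/(n-1)) · Σ_k (x_{k,i} - mean_i) · (x_{k,j} - mean_j), with n-1 = 4.
  S[X,X] = ((2.4)·(2.4) + (-2.6)·(-2.6) + (-0.6)·(-0.6) + (-0.6)·(-0.6) + (1.4)·(1.4)) / 4 = 15.2/4 = 3.8
  S[X,Y] = ((2.4)·(-1.2) + (-2.6)·(0.8) + (-0.6)·(-0.2) + (-0.6)·(-0.2) + (1.4)·(0.8)) / 4 = -3.6/4 = -0.9
  S[Y,Y] = ((-1.2)·(-1.2) + (0.8)·(0.8) + (-0.2)·(-0.2) + (-0.2)·(-0.2) + (0.8)·(0.8)) / 4 = 2.8/4 = 0.7

S is symmetric (S[j,i] = S[i,j]). Assembling:

S = [[3.8, -0.9],
 [-0.9, 0.7]]


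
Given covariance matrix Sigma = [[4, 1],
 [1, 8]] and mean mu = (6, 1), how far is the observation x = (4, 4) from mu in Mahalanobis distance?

Step 1 — centre the observation: (x - mu) = (-2, 3).

Step 2 — invert Sigma. det(Sigma) = 4·8 - (1)² = 31.
  Sigma^{-1} = (1/det) · [[d, -b], [-b, a]] = [[0.2581, -0.0323],
 [-0.0323, 0.129]].

Step 3 — form the quadratic (x - mu)^T · Sigma^{-1} · (x - mu):
  Sigma^{-1} · (x - mu) = (-0.6129, 0.4516).
  (x - mu)^T · [Sigma^{-1} · (x - mu)] = (-2)·(-0.6129) + (3)·(0.4516) = 2.5806.

Step 4 — take square root: d = √(2.5806) ≈ 1.6064.

d(x, mu) = √(2.5806) ≈ 1.6064


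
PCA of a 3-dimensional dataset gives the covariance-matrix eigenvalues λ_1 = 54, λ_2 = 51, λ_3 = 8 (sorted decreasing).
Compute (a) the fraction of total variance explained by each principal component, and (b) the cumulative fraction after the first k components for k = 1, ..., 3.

Step 1 — total variance = trace(Sigma) = Σ λ_i = 54 + 51 + 8 = 113.

Step 2 — fraction explained by component i = λ_i / Σ λ:
  PC1: 54/113 = 0.4779
  PC2: 51/113 = 0.4513
  PC3: 8/113 = 0.0708

Step 3 — cumulative fraction after k components = (λ_1 + ... + λ_k) / Σ λ:
  k = 1: 54/113 = 0.4779
  k = 2: (54 + 51)/113 = 105/113 = 0.9292
  k = 3: (54 + 51 + 8)/113 = 113/113 = 1

Summary (fraction, with percent):

explained: PC1 0.4779 (47.79%), PC2 0.4513 (45.13%), PC3 0.0708 (7.08%);  cumulative: 0.4779, 0.9292, 1


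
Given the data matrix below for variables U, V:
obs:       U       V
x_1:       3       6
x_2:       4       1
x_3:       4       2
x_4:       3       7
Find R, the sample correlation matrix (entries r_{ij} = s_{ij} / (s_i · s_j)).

Step 1 — column means:
  mean(U) = (3 + 4 + 4 + 3) / 4 = 14/4 = 3.5
  mean(V) = (6 + 1 + 2 + 7) / 4 = 16/4 = 4

Step 2 — sample variances and covariances s[i,j] = (1/(n-1)) · Σ_k (x_{k,i} - mean_i) · (x_{k,j} - mean_j), with n-1 = 3:
  s[U,U] = ((-0.5)·(-0.5) + (0.5)·(0.5) + (0.5)·(0.5) + (-0.5)·(-0.5)) / 3 = 1/3 = 0.3333
  s[U,V] = ((-0.5)·(2) + (0.5)·(-3) + (0.5)·(-2) + (-0.5)·(3)) / 3 = -5/3 = -1.6667
  s[V,V] = ((2)·(2) + (-3)·(-3) + (-2)·(-2) + (3)·(3)) / 3 = 26/3 = 8.6667
  Sample standard deviations s_i = √(s[i,i]):
  s(U) = √(0.3333) = 0.5774
  s(V) = √(8.6667) = 2.9439

Step 3 — r_{ij} = s_{ij} / (s_i · s_j):
  r[U,U] = 1 (diagonal).
  r[U,V] = -1.6667 / (0.5774 · 2.9439) = -1.6667 / 1.6997 = -0.9806
  r[V,V] = 1 (diagonal).

R is symmetric with unit diagonal. Assembling:

R = [[1, -0.9806],
 [-0.9806, 1]]


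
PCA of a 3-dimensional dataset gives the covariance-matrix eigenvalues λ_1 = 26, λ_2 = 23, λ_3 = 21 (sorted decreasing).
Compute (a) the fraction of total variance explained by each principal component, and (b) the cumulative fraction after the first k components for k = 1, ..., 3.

Step 1 — total variance = trace(Sigma) = Σ λ_i = 26 + 23 + 21 = 70.

Step 2 — fraction explained by component i = λ_i / Σ λ:
  PC1: 26/70 = 0.3714
  PC2: 23/70 = 0.3286
  PC3: 21/70 = 0.3

Step 3 — cumulative fraction after k components = (λ_1 + ... + λ_k) / Σ λ:
  k = 1: 26/70 = 0.3714
  k = 2: (26 + 23)/70 = 49/70 = 0.7
  k = 3: (26 + 23 + 21)/70 = 70/70 = 1

Summary (fraction, with percent):

explained: PC1 0.3714 (37.14%), PC2 0.3286 (32.86%), PC3 0.3 (30%);  cumulative: 0.3714, 0.7, 1


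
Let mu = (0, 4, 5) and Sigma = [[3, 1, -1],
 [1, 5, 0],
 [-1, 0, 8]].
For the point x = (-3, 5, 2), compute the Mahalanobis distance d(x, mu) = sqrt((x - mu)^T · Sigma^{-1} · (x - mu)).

Step 1 — centre the observation: (x - mu) = (-3, 1, -3).

Step 2 — invert Sigma (cofactor / det for 3×3, or solve directly):
  Sigma^{-1} = [[0.3738, -0.0748, 0.0467],
 [-0.0748, 0.215, -0.0093],
 [0.0467, -0.0093, 0.1308]].

Step 3 — form the quadratic (x - mu)^T · Sigma^{-1} · (x - mu):
  Sigma^{-1} · (x - mu) = (-1.3364, 0.4673, -0.5421).
  (x - mu)^T · [Sigma^{-1} · (x - mu)] = (-3)·(-1.3364) + (1)·(0.4673) + (-3)·(-0.5421) = 6.1028.

Step 4 — take square root: d = √(6.1028) ≈ 2.4704.

d(x, mu) = √(6.1028) ≈ 2.4704


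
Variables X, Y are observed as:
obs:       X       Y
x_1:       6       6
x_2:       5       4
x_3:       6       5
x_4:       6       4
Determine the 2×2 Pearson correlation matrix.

Step 1 — column means:
  mean(X) = (6 + 5 + 6 + 6) / 4 = 23/4 = 5.75
  mean(Y) = (6 + 4 + 5 + 4) / 4 = 19/4 = 4.75

Step 2 — sample variances and covariances s[i,j] = (1/(n-1)) · Σ_k (x_{k,i} - mean_i) · (x_{k,j} - mean_j), with n-1 = 3:
  s[X,X] = ((0.25)·(0.25) + (-0.75)·(-0.75) + (0.25)·(0.25) + (0.25)·(0.25)) / 3 = 0.75/3 = 0.25
  s[X,Y] = ((0.25)·(1.25) + (-0.75)·(-0.75) + (0.25)·(0.25) + (0.25)·(-0.75)) / 3 = 0.75/3 = 0.25
  s[Y,Y] = ((1.25)·(1.25) + (-0.75)·(-0.75) + (0.25)·(0.25) + (-0.75)·(-0.75)) / 3 = 2.75/3 = 0.9167
  Sample standard deviations s_i = √(s[i,i]):
  s(X) = √(0.25) = 0.5
  s(Y) = √(0.9167) = 0.9574

Step 3 — r_{ij} = s_{ij} / (s_i · s_j):
  r[X,X] = 1 (diagonal).
  r[X,Y] = 0.25 / (0.5 · 0.9574) = 0.25 / 0.4787 = 0.5222
  r[Y,Y] = 1 (diagonal).

R is symmetric with unit diagonal. Assembling:

R = [[1, 0.5222],
 [0.5222, 1]]


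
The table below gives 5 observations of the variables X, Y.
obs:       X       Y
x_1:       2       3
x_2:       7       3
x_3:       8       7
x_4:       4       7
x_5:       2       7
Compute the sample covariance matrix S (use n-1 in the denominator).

Step 1 — column means:
  mean(X) = (2 + 7 + 8 + 4 + 2) / 5 = 23/5 = 4.6
  mean(Y) = (3 + 3 + 7 + 7 + 7) / 5 = 27/5 = 5.4

Step 2 — sample covariance S[i,j] = (1/(n-1)) · Σ_k (x_{k,i} - mean_i) · (x_{k,j} - mean_j), with n-1 = 4.
  S[X,X] = ((-2.6)·(-2.6) + (2.4)·(2.4) + (3.4)·(3.4) + (-0.6)·(-0.6) + (-2.6)·(-2.6)) / 4 = 31.2/4 = 7.8
  S[X,Y] = ((-2.6)·(-2.4) + (2.4)·(-2.4) + (3.4)·(1.6) + (-0.6)·(1.6) + (-2.6)·(1.6)) / 4 = 0.8/4 = 0.2
  S[Y,Y] = ((-2.4)·(-2.4) + (-2.4)·(-2.4) + (1.6)·(1.6) + (1.6)·(1.6) + (1.6)·(1.6)) / 4 = 19.2/4 = 4.8

S is symmetric (S[j,i] = S[i,j]). Assembling:

S = [[7.8, 0.2],
 [0.2, 4.8]]


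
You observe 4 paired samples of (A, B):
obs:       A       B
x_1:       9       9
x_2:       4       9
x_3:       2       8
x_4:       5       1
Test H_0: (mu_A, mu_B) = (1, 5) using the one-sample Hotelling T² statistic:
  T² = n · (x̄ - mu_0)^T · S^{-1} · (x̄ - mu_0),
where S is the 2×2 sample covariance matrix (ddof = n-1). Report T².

Step 1 — sample mean vector:
  mean(A) = (9 + 4 + 2 + 5) / 4 = 20/4 = 5
  mean(B) = (9 + 9 + 8 + 1) / 4 = 27/4 = 6.75
  x̄ = (5, 6.75),  deviation x̄ - mu_0 = (5, 6.75) - (1, 5) = (4, 1.75).

Step 2 — sample covariance matrix, S[i,j] = (1/(n-1)) · Σ_k (x_{k,i} - mean_i) · (x_{k,j} - mean_j), divisor n-1 = 3:
  S[A,A] = ((4)·(4) + (-1)·(-1) + (-3)·(-3) + (0)·(0)) / 3 = 26/3 = 8.6667
  S[A,B] = ((4)·(2.25) + (-1)·(2.25) + (-3)·(1.25) + (0)·(-5.75)) / 3 = 3/3 = 1
  S[B,B] = ((2.25)·(2.25) + (2.25)·(2.25) + (1.25)·(1.25) + (-5.75)·(-5.75)) / 3 = 44.75/3 = 14.9167
  S = [[8.6667, 1],
 [1, 14.9167]].

Step 3 — invert S. det(S) = 8.6667·14.9167 - (1)² = 128.2778.
  S^{-1} = (1/det) · [[d, -b], [-b, a]] = [[0.1163, -0.0078],
 [-0.0078, 0.0676]].

Step 4 — quadratic form (x̄ - mu_0)^T · S^{-1} · (x̄ - mu_0):
  S^{-1} · (x̄ - mu_0) = (0.4515, 0.0871),
  (x̄ - mu_0)^T · [...] = (4)·(0.4515) + (1.75)·(0.0871) = 1.9583.

Step 5 — scale by n: T² = 4 · 1.9583 = 7.8333.

T² ≈ 7.8333


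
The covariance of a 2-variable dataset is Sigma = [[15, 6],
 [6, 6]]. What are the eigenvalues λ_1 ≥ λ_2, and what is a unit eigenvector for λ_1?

Step 1 — characteristic polynomial of 2×2 Sigma:
  det(Sigma - λI) = λ² - trace · λ + det = 0.
  trace = 15 + 6 = 21, det = 15·6 - (6)² = 54.
Step 2 — discriminant:
  Δ = trace² - 4·det = 441 - 216 = 225.
Step 3 — eigenvalues:
  λ = (trace ± √Δ)/2 = (21 ± 15)/2,
  λ_1 = 18,  λ_2 = 3.

Step 4 — unit eigenvector for λ_1: solve (Sigma - λ_1 I)v = 0. First row:
  (15 - 18)·v_x + (6)·v_y = 0, i.e. (-3)·v_x + (6)·v_y = 0,
  so v ∝ (b, λ_1 - a) = (6, 3) = u.
  ||u|| = √((6)² + (3)²) = √(45) ≈ 6.7082,
  v_1 = u/||u|| ≈ (0.8944, 0.4472) (||v_1|| = 1).

λ_1 = 18,  λ_2 = 3;  v_1 ≈ (0.8944, 0.4472)


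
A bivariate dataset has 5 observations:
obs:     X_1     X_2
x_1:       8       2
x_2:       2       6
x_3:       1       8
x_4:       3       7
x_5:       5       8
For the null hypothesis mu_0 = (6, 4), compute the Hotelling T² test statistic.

Step 1 — sample mean vector:
  mean(X_1) = (8 + 2 + 1 + 3 + 5) / 5 = 19/5 = 3.8
  mean(X_2) = (2 + 6 + 8 + 7 + 8) / 5 = 31/5 = 6.2
  x̄ = (3.8, 6.2),  deviation x̄ - mu_0 = (3.8, 6.2) - (6, 4) = (-2.2, 2.2).

Step 2 — sample covariance matrix, S[i,j] = (1/(n-1)) · Σ_k (x_{k,i} - mean_i) · (x_{k,j} - mean_j), divisor n-1 = 4:
  S[X_1,X_1] = ((4.2)·(4.2) + (-1.8)·(-1.8) + (-2.8)·(-2.8) + (-0.8)·(-0.8) + (1.2)·(1.2)) / 4 = 30.8/4 = 7.7
  S[X_1,X_2] = ((4.2)·(-4.2) + (-1.8)·(-0.2) + (-2.8)·(1.8) + (-0.8)·(0.8) + (1.2)·(1.8)) / 4 = -20.8/4 = -5.2
  S[X_2,X_2] = ((-4.2)·(-4.2) + (-0.2)·(-0.2) + (1.8)·(1.8) + (0.8)·(0.8) + (1.8)·(1.8)) / 4 = 24.8/4 = 6.2
  S = [[7.7, -5.2],
 [-5.2, 6.2]].

Step 3 — invert S. det(S) = 7.7·6.2 - (-5.2)² = 20.7.
  S^{-1} = (1/det) · [[d, -b], [-b, a]] = [[0.2995, 0.2512],
 [0.2512, 0.372]].

Step 4 — quadratic form (x̄ - mu_0)^T · S^{-1} · (x̄ - mu_0):
  S^{-1} · (x̄ - mu_0) = (-0.1063, 0.2657),
  (x̄ - mu_0)^T · [...] = (-2.2)·(-0.1063) + (2.2)·(0.2657) = 0.8184.

Step 5 — scale by n: T² = 5 · 0.8184 = 4.0918.

T² ≈ 4.0918


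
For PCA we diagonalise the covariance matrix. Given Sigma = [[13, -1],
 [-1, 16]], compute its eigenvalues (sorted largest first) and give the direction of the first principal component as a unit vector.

Step 1 — characteristic polynomial of 2×2 Sigma:
  det(Sigma - λI) = λ² - trace · λ + det = 0.
  trace = 13 + 16 = 29, det = 13·16 - (-1)² = 207.
Step 2 — discriminant:
  Δ = trace² - 4·det = 841 - 828 = 13.
Step 3 — eigenvalues:
  λ = (trace ± √Δ)/2 = (29 ± 3.6056)/2,
  λ_1 = 16.3028,  λ_2 = 12.6972.

Step 4 — unit eigenvector for λ_1: solve (Sigma - λ_1 I)v = 0. First row:
  (13 - 16.3028)·v_x + (-1)·v_y = 0, i.e. (-3.3028)·v_x + (-1)·v_y = 0,
  so v ∝ (b, λ_1 - a) = (-1, 3.3028); multiply by -1 so the first entry is positive: u = (1, -3.3028).
  ||u|| = √((1)² + (-3.3028)²) = √(11.9083) ≈ 3.4508,
  v_1 = u/||u|| ≈ (0.2898, -0.9571) (||v_1|| = 1).

λ_1 = 16.3028,  λ_2 = 12.6972;  v_1 ≈ (0.2898, -0.9571)


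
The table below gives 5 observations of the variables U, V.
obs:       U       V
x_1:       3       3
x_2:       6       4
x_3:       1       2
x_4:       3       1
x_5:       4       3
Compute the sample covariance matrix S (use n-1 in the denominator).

Step 1 — column means:
  mean(U) = (3 + 6 + 1 + 3 + 4) / 5 = 17/5 = 3.4
  mean(V) = (3 + 4 + 2 + 1 + 3) / 5 = 13/5 = 2.6

Step 2 — sample covariance S[i,j] = (1/(n-1)) · Σ_k (x_{k,i} - mean_i) · (x_{k,j} - mean_j), with n-1 = 4.
  S[U,U] = ((-0.4)·(-0.4) + (2.6)·(2.6) + (-2.4)·(-2.4) + (-0.4)·(-0.4) + (0.6)·(0.6)) / 4 = 13.2/4 = 3.3
  S[U,V] = ((-0.4)·(0.4) + (2.6)·(1.4) + (-2.4)·(-0.6) + (-0.4)·(-1.6) + (0.6)·(0.4)) / 4 = 5.8/4 = 1.45
  S[V,V] = ((0.4)·(0.4) + (1.4)·(1.4) + (-0.6)·(-0.6) + (-1.6)·(-1.6) + (0.4)·(0.4)) / 4 = 5.2/4 = 1.3

S is symmetric (S[j,i] = S[i,j]). Assembling:

S = [[3.3, 1.45],
 [1.45, 1.3]]


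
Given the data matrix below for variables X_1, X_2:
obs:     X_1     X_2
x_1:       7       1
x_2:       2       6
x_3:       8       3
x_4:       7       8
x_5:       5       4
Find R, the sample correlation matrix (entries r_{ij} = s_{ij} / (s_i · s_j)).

Step 1 — column means:
  mean(X_1) = (7 + 2 + 8 + 7 + 5) / 5 = 29/5 = 5.8
  mean(X_2) = (1 + 6 + 3 + 8 + 4) / 5 = 22/5 = 4.4

Step 2 — sample variances and covariances s[i,j] = (1/(n-1)) · Σ_k (x_{k,i} - mean_i) · (x_{k,j} - mean_j), with n-1 = 4:
  s[X_1,X_1] = ((1.2)·(1.2) + (-3.8)·(-3.8) + (2.2)·(2.2) + (1.2)·(1.2) + (-0.8)·(-0.8)) / 4 = 22.8/4 = 5.7
  s[X_1,X_2] = ((1.2)·(-3.4) + (-3.8)·(1.6) + (2.2)·(-1.4) + (1.2)·(3.6) + (-0.8)·(-0.4)) / 4 = -8.6/4 = -2.15
  s[X_2,X_2] = ((-3.4)·(-3.4) + (1.6)·(1.6) + (-1.4)·(-1.4) + (3.6)·(3.6) + (-0.4)·(-0.4)) / 4 = 29.2/4 = 7.3
  Sample standard deviations s_i = √(s[i,i]):
  s(X_1) = √(5.7) = 2.3875
  s(X_2) = √(7.3) = 2.7019

Step 3 — r_{ij} = s_{ij} / (s_i · s_j):
  r[X_1,X_1] = 1 (diagonal).
  r[X_1,X_2] = -2.15 / (2.3875 · 2.7019) = -2.15 / 6.4506 = -0.3333
  r[X_2,X_2] = 1 (diagonal).

R is symmetric with unit diagonal. Assembling:

R = [[1, -0.3333],
 [-0.3333, 1]]


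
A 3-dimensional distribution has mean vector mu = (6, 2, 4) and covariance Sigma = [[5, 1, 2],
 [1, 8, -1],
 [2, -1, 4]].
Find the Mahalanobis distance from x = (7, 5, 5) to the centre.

Step 1 — centre the observation: (x - mu) = (1, 3, 1).

Step 2 — invert Sigma (cofactor / det for 3×3, or solve directly):
  Sigma^{-1} = [[0.2696, -0.0522, -0.1478],
 [-0.0522, 0.1391, 0.0609],
 [-0.1478, 0.0609, 0.3391]].

Step 3 — form the quadratic (x - mu)^T · Sigma^{-1} · (x - mu):
  Sigma^{-1} · (x - mu) = (-0.0348, 0.4261, 0.3739).
  (x - mu)^T · [Sigma^{-1} · (x - mu)] = (1)·(-0.0348) + (3)·(0.4261) + (1)·(0.3739) = 1.6174.

Step 4 — take square root: d = √(1.6174) ≈ 1.2718.

d(x, mu) = √(1.6174) ≈ 1.2718


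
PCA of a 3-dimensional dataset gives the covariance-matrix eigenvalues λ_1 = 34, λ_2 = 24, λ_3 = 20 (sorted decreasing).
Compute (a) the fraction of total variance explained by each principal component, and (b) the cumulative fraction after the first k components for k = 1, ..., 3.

Step 1 — total variance = trace(Sigma) = Σ λ_i = 34 + 24 + 20 = 78.

Step 2 — fraction explained by component i = λ_i / Σ λ:
  PC1: 34/78 = 0.4359
  PC2: 24/78 = 0.3077
  PC3: 20/78 = 0.2564

Step 3 — cumulative fraction after k components = (λ_1 + ... + λ_k) / Σ λ:
  k = 1: 34/78 = 0.4359
  k = 2: (34 + 24)/78 = 58/78 = 0.7436
  k = 3: (34 + 24 + 20)/78 = 78/78 = 1

Summary (fraction, with percent):

explained: PC1 0.4359 (43.59%), PC2 0.3077 (30.77%), PC3 0.2564 (25.64%);  cumulative: 0.4359, 0.7436, 1


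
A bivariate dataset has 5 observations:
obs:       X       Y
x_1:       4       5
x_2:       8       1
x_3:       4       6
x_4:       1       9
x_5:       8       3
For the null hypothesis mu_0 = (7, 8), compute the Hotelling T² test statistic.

Step 1 — sample mean vector:
  mean(X) = (4 + 8 + 4 + 1 + 8) / 5 = 25/5 = 5
  mean(Y) = (5 + 1 + 6 + 9 + 3) / 5 = 24/5 = 4.8
  x̄ = (5, 4.8),  deviation x̄ - mu_0 = (5, 4.8) - (7, 8) = (-2, -3.2).

Step 2 — sample covariance matrix, S[i,j] = (1/(n-1)) · Σ_k (x_{k,i} - mean_i) · (x_{k,j} - mean_j), divisor n-1 = 4:
  S[X,X] = ((-1)·(-1) + (3)·(3) + (-1)·(-1) + (-4)·(-4) + (3)·(3)) / 4 = 36/4 = 9
  S[X,Y] = ((-1)·(0.2) + (3)·(-3.8) + (-1)·(1.2) + (-4)·(4.2) + (3)·(-1.8)) / 4 = -35/4 = -8.75
  S[Y,Y] = ((0.2)·(0.2) + (-3.8)·(-3.8) + (1.2)·(1.2) + (4.2)·(4.2) + (-1.8)·(-1.8)) / 4 = 36.8/4 = 9.2
  S = [[9, -8.75],
 [-8.75, 9.2]].

Step 3 — invert S. det(S) = 9·9.2 - (-8.75)² = 6.2375.
  S^{-1} = (1/det) · [[d, -b], [-b, a]] = [[1.4749, 1.4028],
 [1.4028, 1.4429]].

Step 4 — quadratic form (x̄ - mu_0)^T · S^{-1} · (x̄ - mu_0):
  S^{-1} · (x̄ - mu_0) = (-7.4389, -7.4228),
  (x̄ - mu_0)^T · [...] = (-2)·(-7.4389) + (-3.2)·(-7.4228) = 38.6309.

Step 5 — scale by n: T² = 5 · 38.6309 = 193.1543.

T² ≈ 193.1543


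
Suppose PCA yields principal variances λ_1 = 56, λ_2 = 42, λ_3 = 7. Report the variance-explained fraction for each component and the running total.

Step 1 — total variance = trace(Sigma) = Σ λ_i = 56 + 42 + 7 = 105.

Step 2 — fraction explained by component i = λ_i / Σ λ:
  PC1: 56/105 = 0.5333
  PC2: 42/105 = 0.4
  PC3: 7/105 = 0.0667

Step 3 — cumulative fraction after k components = (λ_1 + ... + λ_k) / Σ λ:
  k = 1: 56/105 = 0.5333
  k = 2: (56 + 42)/105 = 98/105 = 0.9333
  k = 3: (56 + 42 + 7)/105 = 105/105 = 1

Summary (fraction, with percent):

explained: PC1 0.5333 (53.33%), PC2 0.4 (40%), PC3 0.0667 (6.67%);  cumulative: 0.5333, 0.9333, 1


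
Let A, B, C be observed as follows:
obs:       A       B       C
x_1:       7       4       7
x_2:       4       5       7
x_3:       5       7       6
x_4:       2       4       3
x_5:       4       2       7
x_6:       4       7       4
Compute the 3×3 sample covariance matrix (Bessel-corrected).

Step 1 — column means:
  mean(A) = (7 + 4 + 5 + 2 + 4 + 4) / 6 = 26/6 = 4.3333
  mean(B) = (4 + 5 + 7 + 4 + 2 + 7) / 6 = 29/6 = 4.8333
  mean(C) = (7 + 7 + 6 + 3 + 7 + 4) / 6 = 34/6 = 5.6667

Step 2 — sample covariance S[i,j] = (1/(n-1)) · Σ_k (x_{k,i} - mean_i) · (x_{k,j} - mean_j), with n-1 = 5.
  S[A,A] = ((2.6667)·(2.6667) + (-0.3333)·(-0.3333) + (0.6667)·(0.6667) + (-2.3333)·(-2.3333) + (-0.3333)·(-0.3333) + (-0.3333)·(-0.3333)) / 5 = 13.3333/5 = 2.6667
  S[A,B] = ((2.6667)·(-0.8333) + (-0.3333)·(0.1667) + (0.6667)·(2.1667) + (-2.3333)·(-0.8333) + (-0.3333)·(-2.8333) + (-0.3333)·(2.1667)) / 5 = 1.3333/5 = 0.2667
  S[A,C] = ((2.6667)·(1.3333) + (-0.3333)·(1.3333) + (0.6667)·(0.3333) + (-2.3333)·(-2.6667) + (-0.3333)·(1.3333) + (-0.3333)·(-1.6667)) / 5 = 9.6667/5 = 1.9333
  S[B,B] = ((-0.8333)·(-0.8333) + (0.1667)·(0.1667) + (2.1667)·(2.1667) + (-0.8333)·(-0.8333) + (-2.8333)·(-2.8333) + (2.1667)·(2.1667)) / 5 = 18.8333/5 = 3.7667
  S[B,C] = ((-0.8333)·(1.3333) + (0.1667)·(1.3333) + (2.1667)·(0.3333) + (-0.8333)·(-2.6667) + (-2.8333)·(1.3333) + (2.1667)·(-1.6667)) / 5 = -5.3333/5 = -1.0667
  S[C,C] = ((1.3333)·(1.3333) + (1.3333)·(1.3333) + (0.3333)·(0.3333) + (-2.6667)·(-2.6667) + (1.3333)·(1.3333) + (-1.6667)·(-1.6667)) / 5 = 15.3333/5 = 3.0667

S is symmetric (S[j,i] = S[i,j]). Assembling:

S = [[2.6667, 0.2667, 1.9333],
 [0.2667, 3.7667, -1.0667],
 [1.9333, -1.0667, 3.0667]]


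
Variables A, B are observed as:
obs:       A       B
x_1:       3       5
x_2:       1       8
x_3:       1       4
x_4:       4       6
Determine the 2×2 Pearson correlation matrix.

Step 1 — column means:
  mean(A) = (3 + 1 + 1 + 4) / 4 = 9/4 = 2.25
  mean(B) = (5 + 8 + 4 + 6) / 4 = 23/4 = 5.75

Step 2 — sample variances and covariances s[i,j] = (1/(n-1)) · Σ_k (x_{k,i} - mean_i) · (x_{k,j} - mean_j), with n-1 = 3:
  s[A,A] = ((0.75)·(0.75) + (-1.25)·(-1.25) + (-1.25)·(-1.25) + (1.75)·(1.75)) / 3 = 6.75/3 = 2.25
  s[A,B] = ((0.75)·(-0.75) + (-1.25)·(2.25) + (-1.25)·(-1.75) + (1.75)·(0.25)) / 3 = -0.75/3 = -0.25
  s[B,B] = ((-0.75)·(-0.75) + (2.25)·(2.25) + (-1.75)·(-1.75) + (0.25)·(0.25)) / 3 = 8.75/3 = 2.9167
  Sample standard deviations s_i = √(s[i,i]):
  s(A) = √(2.25) = 1.5
  s(B) = √(2.9167) = 1.7078

Step 3 — r_{ij} = s_{ij} / (s_i · s_j):
  r[A,A] = 1 (diagonal).
  r[A,B] = -0.25 / (1.5 · 1.7078) = -0.25 / 2.5617 = -0.0976
  r[B,B] = 1 (diagonal).

R is symmetric with unit diagonal. Assembling:

R = [[1, -0.0976],
 [-0.0976, 1]]


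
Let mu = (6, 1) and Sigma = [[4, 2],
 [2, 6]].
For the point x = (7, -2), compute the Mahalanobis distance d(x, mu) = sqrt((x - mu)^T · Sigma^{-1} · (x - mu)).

Step 1 — centre the observation: (x - mu) = (1, -3).

Step 2 — invert Sigma. det(Sigma) = 4·6 - (2)² = 20.
  Sigma^{-1} = (1/det) · [[d, -b], [-b, a]] = [[0.3, -0.1],
 [-0.1, 0.2]].

Step 3 — form the quadratic (x - mu)^T · Sigma^{-1} · (x - mu):
  Sigma^{-1} · (x - mu) = (0.6, -0.7).
  (x - mu)^T · [Sigma^{-1} · (x - mu)] = (1)·(0.6) + (-3)·(-0.7) = 2.7.

Step 4 — take square root: d = √(2.7) ≈ 1.6432.

d(x, mu) = √(2.7) ≈ 1.6432


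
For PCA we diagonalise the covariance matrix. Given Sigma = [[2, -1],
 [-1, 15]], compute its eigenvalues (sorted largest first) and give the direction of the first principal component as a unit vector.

Step 1 — characteristic polynomial of 2×2 Sigma:
  det(Sigma - λI) = λ² - trace · λ + det = 0.
  trace = 2 + 15 = 17, det = 2·15 - (-1)² = 29.
Step 2 — discriminant:
  Δ = trace² - 4·det = 289 - 116 = 173.
Step 3 — eigenvalues:
  λ = (trace ± √Δ)/2 = (17 ± 13.1529)/2,
  λ_1 = 15.0765,  λ_2 = 1.9235.

Step 4 — unit eigenvector for λ_1: solve (Sigma - λ_1 I)v = 0. First row:
  (2 - 15.0765)·v_x + (-1)·v_y = 0, i.e. (-13.0765)·v_x + (-1)·v_y = 0,
  so v ∝ (b, λ_1 - a) = (-1, 13.0765); multiply by -1 so the first entry is positive: u = (1, -13.0765).
  ||u|| = √((1)² + (-13.0765)²) = √(171.9942) ≈ 13.1147,
  v_1 = u/||u|| ≈ (0.0763, -0.9971) (||v_1|| = 1).

λ_1 = 15.0765,  λ_2 = 1.9235;  v_1 ≈ (0.0763, -0.9971)


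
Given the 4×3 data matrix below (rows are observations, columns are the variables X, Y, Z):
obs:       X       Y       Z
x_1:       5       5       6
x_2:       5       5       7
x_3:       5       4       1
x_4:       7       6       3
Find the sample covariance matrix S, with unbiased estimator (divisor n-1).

Step 1 — column means:
  mean(X) = (5 + 5 + 5 + 7) / 4 = 22/4 = 5.5
  mean(Y) = (5 + 5 + 4 + 6) / 4 = 20/4 = 5
  mean(Z) = (6 + 7 + 1 + 3) / 4 = 17/4 = 4.25

Step 2 — sample covariance S[i,j] = (1/(n-1)) · Σ_k (x_{k,i} - mean_i) · (x_{k,j} - mean_j), with n-1 = 3.
  S[X,X] = ((-0.5)·(-0.5) + (-0.5)·(-0.5) + (-0.5)·(-0.5) + (1.5)·(1.5)) / 3 = 3/3 = 1
  S[X,Y] = ((-0.5)·(0) + (-0.5)·(0) + (-0.5)·(-1) + (1.5)·(1)) / 3 = 2/3 = 0.6667
  S[X,Z] = ((-0.5)·(1.75) + (-0.5)·(2.75) + (-0.5)·(-3.25) + (1.5)·(-1.25)) / 3 = -2.5/3 = -0.8333
  S[Y,Y] = ((0)·(0) + (0)·(0) + (-1)·(-1) + (1)·(1)) / 3 = 2/3 = 0.6667
  S[Y,Z] = ((0)·(1.75) + (0)·(2.75) + (-1)·(-3.25) + (1)·(-1.25)) / 3 = 2/3 = 0.6667
  S[Z,Z] = ((1.75)·(1.75) + (2.75)·(2.75) + (-3.25)·(-3.25) + (-1.25)·(-1.25)) / 3 = 22.75/3 = 7.5833

S is symmetric (S[j,i] = S[i,j]). Assembling:

S = [[1, 0.6667, -0.8333],
 [0.6667, 0.6667, 0.6667],
 [-0.8333, 0.6667, 7.5833]]


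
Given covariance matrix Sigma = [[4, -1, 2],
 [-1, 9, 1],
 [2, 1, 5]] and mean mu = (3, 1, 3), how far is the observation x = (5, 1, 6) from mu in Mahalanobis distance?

Step 1 — centre the observation: (x - mu) = (2, 0, 3).

Step 2 — invert Sigma (cofactor / det for 3×3, or solve directly):
  Sigma^{-1} = [[0.3359, 0.0534, -0.145],
 [0.0534, 0.1221, -0.0458],
 [-0.145, -0.0458, 0.2672]].

Step 3 — form the quadratic (x - mu)^T · Sigma^{-1} · (x - mu):
  Sigma^{-1} · (x - mu) = (0.2366, -0.0305, 0.5115).
  (x - mu)^T · [Sigma^{-1} · (x - mu)] = (2)·(0.2366) + (0)·(-0.0305) + (3)·(0.5115) = 2.0076.

Step 4 — take square root: d = √(2.0076) ≈ 1.4169.

d(x, mu) = √(2.0076) ≈ 1.4169


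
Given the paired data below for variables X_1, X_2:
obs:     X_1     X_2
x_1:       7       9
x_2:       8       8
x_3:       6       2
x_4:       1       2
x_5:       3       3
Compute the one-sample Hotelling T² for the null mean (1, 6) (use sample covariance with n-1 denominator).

Step 1 — sample mean vector:
  mean(X_1) = (7 + 8 + 6 + 1 + 3) / 5 = 25/5 = 5
  mean(X_2) = (9 + 8 + 2 + 2 + 3) / 5 = 24/5 = 4.8
  x̄ = (5, 4.8),  deviation x̄ - mu_0 = (5, 4.8) - (1, 6) = (4, -1.2).

Step 2 — sample covariance matrix, S[i,j] = (1/(n-1)) · Σ_k (x_{k,i} - mean_i) · (x_{k,j} - mean_j), divisor n-1 = 4:
  S[X_1,X_1] = ((2)·(2) + (3)·(3) + (1)·(1) + (-4)·(-4) + (-2)·(-2)) / 4 = 34/4 = 8.5
  S[X_1,X_2] = ((2)·(4.2) + (3)·(3.2) + (1)·(-2.8) + (-4)·(-2.8) + (-2)·(-1.8)) / 4 = 30/4 = 7.5
  S[X_2,X_2] = ((4.2)·(4.2) + (3.2)·(3.2) + (-2.8)·(-2.8) + (-2.8)·(-2.8) + (-1.8)·(-1.8)) / 4 = 46.8/4 = 11.7
  S = [[8.5, 7.5],
 [7.5, 11.7]].

Step 3 — invert S. det(S) = 8.5·11.7 - (7.5)² = 43.2.
  S^{-1} = (1/det) · [[d, -b], [-b, a]] = [[0.2708, -0.1736],
 [-0.1736, 0.1968]].

Step 4 — quadratic form (x̄ - mu_0)^T · S^{-1} · (x̄ - mu_0):
  S^{-1} · (x̄ - mu_0) = (1.2917, -0.9306),
  (x̄ - mu_0)^T · [...] = (4)·(1.2917) + (-1.2)·(-0.9306) = 6.2833.

Step 5 — scale by n: T² = 5 · 6.2833 = 31.4167.

T² ≈ 31.4167


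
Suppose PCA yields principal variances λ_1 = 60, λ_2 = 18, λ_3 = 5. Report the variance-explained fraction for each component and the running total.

Step 1 — total variance = trace(Sigma) = Σ λ_i = 60 + 18 + 5 = 83.

Step 2 — fraction explained by component i = λ_i / Σ λ:
  PC1: 60/83 = 0.7229
  PC2: 18/83 = 0.2169
  PC3: 5/83 = 0.0602

Step 3 — cumulative fraction after k components = (λ_1 + ... + λ_k) / Σ λ:
  k = 1: 60/83 = 0.7229
  k = 2: (60 + 18)/83 = 78/83 = 0.9398
  k = 3: (60 + 18 + 5)/83 = 83/83 = 1

Summary (fraction, with percent):

explained: PC1 0.7229 (72.29%), PC2 0.2169 (21.69%), PC3 0.0602 (6.02%);  cumulative: 0.7229, 0.9398, 1


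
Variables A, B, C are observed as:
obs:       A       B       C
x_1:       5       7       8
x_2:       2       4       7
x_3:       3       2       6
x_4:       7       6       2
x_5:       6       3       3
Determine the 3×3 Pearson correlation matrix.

Step 1 — column means:
  mean(A) = (5 + 2 + 3 + 7 + 6) / 5 = 23/5 = 4.6
  mean(B) = (7 + 4 + 2 + 6 + 3) / 5 = 22/5 = 4.4
  mean(C) = (8 + 7 + 6 + 2 + 3) / 5 = 26/5 = 5.2

Step 2 — sample variances and covariances s[i,j] = (1/(n-1)) · Σ_k (x_{k,i} - mean_i) · (x_{k,j} - mean_j), with n-1 = 4:
  s[A,A] = ((0.4)·(0.4) + (-2.6)·(-2.6) + (-1.6)·(-1.6) + (2.4)·(2.4) + (1.4)·(1.4)) / 4 = 17.2/4 = 4.3
  s[A,B] = ((0.4)·(2.6) + (-2.6)·(-0.4) + (-1.6)·(-2.4) + (2.4)·(1.6) + (1.4)·(-1.4)) / 4 = 7.8/4 = 1.95
  s[A,C] = ((0.4)·(2.8) + (-2.6)·(1.8) + (-1.6)·(0.8) + (2.4)·(-3.2) + (1.4)·(-2.2)) / 4 = -15.6/4 = -3.9
  s[B,B] = ((2.6)·(2.6) + (-0.4)·(-0.4) + (-2.4)·(-2.4) + (1.6)·(1.6) + (-1.4)·(-1.4)) / 4 = 17.2/4 = 4.3
  s[B,C] = ((2.6)·(2.8) + (-0.4)·(1.8) + (-2.4)·(0.8) + (1.6)·(-3.2) + (-1.4)·(-2.2)) / 4 = 2.6/4 = 0.65
  s[C,C] = ((2.8)·(2.8) + (1.8)·(1.8) + (0.8)·(0.8) + (-3.2)·(-3.2) + (-2.2)·(-2.2)) / 4 = 26.8/4 = 6.7
  Sample standard deviations s_i = √(s[i,i]):
  s(A) = √(4.3) = 2.0736
  s(B) = √(4.3) = 2.0736
  s(C) = √(6.7) = 2.5884

Step 3 — r_{ij} = s_{ij} / (s_i · s_j):
  r[A,A] = 1 (diagonal).
  r[A,B] = 1.95 / (2.0736 · 2.0736) = 1.95 / 4.3 = 0.4535
  r[A,C] = -3.9 / (2.0736 · 2.5884) = -3.9 / 5.3675 = -0.7266
  r[B,B] = 1 (diagonal).
  r[B,C] = 0.65 / (2.0736 · 2.5884) = 0.65 / 5.3675 = 0.1211
  r[C,C] = 1 (diagonal).

R is symmetric with unit diagonal. Assembling:

R = [[1, 0.4535, -0.7266],
 [0.4535, 1, 0.1211],
 [-0.7266, 0.1211, 1]]


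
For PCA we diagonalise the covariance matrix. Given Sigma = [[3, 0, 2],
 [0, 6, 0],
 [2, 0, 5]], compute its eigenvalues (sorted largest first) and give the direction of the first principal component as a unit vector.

Step 1 — characteristic polynomial p(λ) = det(λI - Sigma) = λ³ - tr·λ² + c_1·λ - det, where tr = trace, c_1 = sum of the principal 2×2 minors, det = det(Sigma):
  tr = 3 + 6 + 5 = 14,
  c_1 = (3·6 - (0)²) + (3·5 - (2)²) + (6·5 - (0)²) = 18 + 11 + 30 = 59,
  det = 3·(6·5 - (0)²) - (0)·((0)·5 - (0)·(2)) + (2)·((0)·(0) - 6·(2)) = 3·(30) - (0)·(0) + (2)·(-12) = 66.
  So p(λ) = λ³ - 14λ² + 59λ - 66.
Step 2 — look for an integer root (rational root theorem: any rational root is an integer divisor of 66). Testing λ = 6:
  p(6) = 216 - 504 + 354 - 66 = 0  ✓
  Dividing out (λ - 6): p(λ) = (λ - 6)(λ² - 8λ + 11).
Step 3 — remaining eigenvalues from the quadratic λ² - 8λ + 11 = 0:
  Δ = 8² - 4·11 = 64 - 44 = 20,  λ = (8 ± √20)/2 = (8 ± 4.4721)/2 ≈ 6.2361 or 1.7639.
  Sorted: λ_1 = 6.2361,  λ_2 = 6,  λ_3 = 1.7639  (check: sum = 14 = tr ✓).

Step 4 — unit eigenvector for λ_1 ≈ 6.2361: v spans the null space of (Sigma - λ_1 I), whose rows are
  r_1 = (-3.2361, 0, 2),  r_2 = (0, -0.2361, 0),  r_3 = (2, 0, -1.2361).
  v is orthogonal to every row, so take v ∝ r_1 × r_2 = ((0)·(0) - (2)·(-0.2361), (2)·(0) - (-3.2361)·(0), (-3.2361)·(-0.2361) - (0)·(0)) ≈ (0.4721, 0, 0.7639).
  Let u = (0.4721, 0, 0.7639).
  ||u|| = √((0.4721)² + (0)² + (0.7639)²) = √(0.8065) ≈ 0.8981,  v_1 = u/||u|| ≈ (0.5257, 0, 0.8507) (||v_1|| = 1).

λ_1 = 6.2361,  λ_2 = 6,  λ_3 = 1.7639;  v_1 ≈ (0.5257, 0, 0.8507)


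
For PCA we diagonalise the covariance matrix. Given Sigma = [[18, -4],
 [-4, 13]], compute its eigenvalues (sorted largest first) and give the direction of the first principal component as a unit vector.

Step 1 — characteristic polynomial of 2×2 Sigma:
  det(Sigma - λI) = λ² - trace · λ + det = 0.
  trace = 18 + 13 = 31, det = 18·13 - (-4)² = 218.
Step 2 — discriminant:
  Δ = trace² - 4·det = 961 - 872 = 89.
Step 3 — eigenvalues:
  λ = (trace ± √Δ)/2 = (31 ± 9.434)/2,
  λ_1 = 20.217,  λ_2 = 10.783.

Step 4 — unit eigenvector for λ_1: solve (Sigma - λ_1 I)v = 0. First row:
  (18 - 20.217)·v_x + (-4)·v_y = 0, i.e. (-2.217)·v_x + (-4)·v_y = 0,
  so v ∝ (b, λ_1 - a) = (-4, 2.217); multiply by -1 so the first entry is positive: u = (4, -2.217).
  ||u|| = √((4)² + (-2.217)²) = √(20.915) ≈ 4.5733,
  v_1 = u/||u|| ≈ (0.8746, -0.4848) (||v_1|| = 1).

λ_1 = 20.217,  λ_2 = 10.783;  v_1 ≈ (0.8746, -0.4848)


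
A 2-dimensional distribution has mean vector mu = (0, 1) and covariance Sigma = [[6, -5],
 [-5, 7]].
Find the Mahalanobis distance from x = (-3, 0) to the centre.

Step 1 — centre the observation: (x - mu) = (-3, -1).

Step 2 — invert Sigma. det(Sigma) = 6·7 - (-5)² = 17.
  Sigma^{-1} = (1/det) · [[d, -b], [-b, a]] = [[0.4118, 0.2941],
 [0.2941, 0.3529]].

Step 3 — form the quadratic (x - mu)^T · Sigma^{-1} · (x - mu):
  Sigma^{-1} · (x - mu) = (-1.5294, -1.2353).
  (x - mu)^T · [Sigma^{-1} · (x - mu)] = (-3)·(-1.5294) + (-1)·(-1.2353) = 5.8235.

Step 4 — take square root: d = √(5.8235) ≈ 2.4132.

d(x, mu) = √(5.8235) ≈ 2.4132


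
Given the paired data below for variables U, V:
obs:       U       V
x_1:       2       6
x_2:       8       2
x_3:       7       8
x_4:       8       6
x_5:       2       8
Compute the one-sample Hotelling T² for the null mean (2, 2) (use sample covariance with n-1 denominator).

Step 1 — sample mean vector:
  mean(U) = (2 + 8 + 7 + 8 + 2) / 5 = 27/5 = 5.4
  mean(V) = (6 + 2 + 8 + 6 + 8) / 5 = 30/5 = 6
  x̄ = (5.4, 6),  deviation x̄ - mu_0 = (5.4, 6) - (2, 2) = (3.4, 4).

Step 2 — sample covariance matrix, S[i,j] = (1/(n-1)) · Σ_k (x_{k,i} - mean_i) · (x_{k,j} - mean_j), divisor n-1 = 4:
  S[U,U] = ((-3.4)·(-3.4) + (2.6)·(2.6) + (1.6)·(1.6) + (2.6)·(2.6) + (-3.4)·(-3.4)) / 4 = 39.2/4 = 9.8
  S[U,V] = ((-3.4)·(0) + (2.6)·(-4) + (1.6)·(2) + (2.6)·(0) + (-3.4)·(2)) / 4 = -14/4 = -3.5
  S[V,V] = ((0)·(0) + (-4)·(-4) + (2)·(2) + (0)·(0) + (2)·(2)) / 4 = 24/4 = 6
  S = [[9.8, -3.5],
 [-3.5, 6]].

Step 3 — invert S. det(S) = 9.8·6 - (-3.5)² = 46.55.
  S^{-1} = (1/det) · [[d, -b], [-b, a]] = [[0.1289, 0.0752],
 [0.0752, 0.2105]].

Step 4 — quadratic form (x̄ - mu_0)^T · S^{-1} · (x̄ - mu_0):
  S^{-1} · (x̄ - mu_0) = (0.739, 1.0977),
  (x̄ - mu_0)^T · [...] = (3.4)·(0.739) + (4)·(1.0977) = 6.9035.

Step 5 — scale by n: T² = 5 · 6.9035 = 34.5177.

T² ≈ 34.5177


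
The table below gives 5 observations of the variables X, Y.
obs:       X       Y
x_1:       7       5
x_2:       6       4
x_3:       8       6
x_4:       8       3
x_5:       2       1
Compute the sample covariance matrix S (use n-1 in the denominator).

Step 1 — column means:
  mean(X) = (7 + 6 + 8 + 8 + 2) / 5 = 31/5 = 6.2
  mean(Y) = (5 + 4 + 6 + 3 + 1) / 5 = 19/5 = 3.8

Step 2 — sample covariance S[i,j] = (1/(n-1)) · Σ_k (x_{k,i} - mean_i) · (x_{k,j} - mean_j), with n-1 = 4.
  S[X,X] = ((0.8)·(0.8) + (-0.2)·(-0.2) + (1.8)·(1.8) + (1.8)·(1.8) + (-4.2)·(-4.2)) / 4 = 24.8/4 = 6.2
  S[X,Y] = ((0.8)·(1.2) + (-0.2)·(0.2) + (1.8)·(2.2) + (1.8)·(-0.8) + (-4.2)·(-2.8)) / 4 = 15.2/4 = 3.8
  S[Y,Y] = ((1.2)·(1.2) + (0.2)·(0.2) + (2.2)·(2.2) + (-0.8)·(-0.8) + (-2.8)·(-2.8)) / 4 = 14.8/4 = 3.7

S is symmetric (S[j,i] = S[i,j]). Assembling:

S = [[6.2, 3.8],
 [3.8, 3.7]]


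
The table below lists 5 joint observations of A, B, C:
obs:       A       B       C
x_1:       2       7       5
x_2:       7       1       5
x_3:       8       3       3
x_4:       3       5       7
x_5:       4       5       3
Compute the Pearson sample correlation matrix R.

Step 1 — column means:
  mean(A) = (2 + 7 + 8 + 3 + 4) / 5 = 24/5 = 4.8
  mean(B) = (7 + 1 + 3 + 5 + 5) / 5 = 21/5 = 4.2
  mean(C) = (5 + 5 + 3 + 7 + 3) / 5 = 23/5 = 4.6

Step 2 — sample variances and covariances s[i,j] = (1/(n-1)) · Σ_k (x_{k,i} - mean_i) · (x_{k,j} - mean_j), with n-1 = 4:
  s[A,A] = ((-2.8)·(-2.8) + (2.2)·(2.2) + (3.2)·(3.2) + (-1.8)·(-1.8) + (-0.8)·(-0.8)) / 4 = 26.8/4 = 6.7
  s[A,B] = ((-2.8)·(2.8) + (2.2)·(-3.2) + (3.2)·(-1.2) + (-1.8)·(0.8) + (-0.8)·(0.8)) / 4 = -20.8/4 = -5.2
  s[A,C] = ((-2.8)·(0.4) + (2.2)·(0.4) + (3.2)·(-1.6) + (-1.8)·(2.4) + (-0.8)·(-1.6)) / 4 = -8.4/4 = -2.1
  s[B,B] = ((2.8)·(2.8) + (-3.2)·(-3.2) + (-1.2)·(-1.2) + (0.8)·(0.8) + (0.8)·(0.8)) / 4 = 20.8/4 = 5.2
  s[B,C] = ((2.8)·(0.4) + (-3.2)·(0.4) + (-1.2)·(-1.6) + (0.8)·(2.4) + (0.8)·(-1.6)) / 4 = 2.4/4 = 0.6
  s[C,C] = ((0.4)·(0.4) + (0.4)·(0.4) + (-1.6)·(-1.6) + (2.4)·(2.4) + (-1.6)·(-1.6)) / 4 = 11.2/4 = 2.8
  Sample standard deviations s_i = √(s[i,i]):
  s(A) = √(6.7) = 2.5884
  s(B) = √(5.2) = 2.2804
  s(C) = √(2.8) = 1.6733

Step 3 — r_{ij} = s_{ij} / (s_i · s_j):
  r[A,A] = 1 (diagonal).
  r[A,B] = -5.2 / (2.5884 · 2.2804) = -5.2 / 5.9025 = -0.881
  r[A,C] = -2.1 / (2.5884 · 1.6733) = -2.1 / 4.3313 = -0.4848
  r[B,B] = 1 (diagonal).
  r[B,C] = 0.6 / (2.2804 · 1.6733) = 0.6 / 3.8158 = 0.1572
  r[C,C] = 1 (diagonal).

R is symmetric with unit diagonal. Assembling:

R = [[1, -0.881, -0.4848],
 [-0.881, 1, 0.1572],
 [-0.4848, 0.1572, 1]]


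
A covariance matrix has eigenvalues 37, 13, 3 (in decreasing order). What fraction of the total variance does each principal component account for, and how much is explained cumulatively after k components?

Step 1 — total variance = trace(Sigma) = Σ λ_i = 37 + 13 + 3 = 53.

Step 2 — fraction explained by component i = λ_i / Σ λ:
  PC1: 37/53 = 0.6981
  PC2: 13/53 = 0.2453
  PC3: 3/53 = 0.0566

Step 3 — cumulative fraction after k components = (λ_1 + ... + λ_k) / Σ λ:
  k = 1: 37/53 = 0.6981
  k = 2: (37 + 13)/53 = 50/53 = 0.9434
  k = 3: (37 + 13 + 3)/53 = 53/53 = 1

Summary (fraction, with percent):

explained: PC1 0.6981 (69.81%), PC2 0.2453 (24.53%), PC3 0.0566 (5.66%);  cumulative: 0.6981, 0.9434, 1


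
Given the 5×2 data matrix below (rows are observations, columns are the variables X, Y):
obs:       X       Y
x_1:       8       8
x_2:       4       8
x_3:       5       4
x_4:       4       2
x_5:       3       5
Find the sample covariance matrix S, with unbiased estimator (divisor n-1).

Step 1 — column means:
  mean(X) = (8 + 4 + 5 + 4 + 3) / 5 = 24/5 = 4.8
  mean(Y) = (8 + 8 + 4 + 2 + 5) / 5 = 27/5 = 5.4

Step 2 — sample covariance S[i,j] = (1/(n-1)) · Σ_k (x_{k,i} - mean_i) · (x_{k,j} - mean_j), with n-1 = 4.
  S[X,X] = ((3.2)·(3.2) + (-0.8)·(-0.8) + (0.2)·(0.2) + (-0.8)·(-0.8) + (-1.8)·(-1.8)) / 4 = 14.8/4 = 3.7
  S[X,Y] = ((3.2)·(2.6) + (-0.8)·(2.6) + (0.2)·(-1.4) + (-0.8)·(-3.4) + (-1.8)·(-0.4)) / 4 = 9.4/4 = 2.35
  S[Y,Y] = ((2.6)·(2.6) + (2.6)·(2.6) + (-1.4)·(-1.4) + (-3.4)·(-3.4) + (-0.4)·(-0.4)) / 4 = 27.2/4 = 6.8

S is symmetric (S[j,i] = S[i,j]). Assembling:

S = [[3.7, 2.35],
 [2.35, 6.8]]


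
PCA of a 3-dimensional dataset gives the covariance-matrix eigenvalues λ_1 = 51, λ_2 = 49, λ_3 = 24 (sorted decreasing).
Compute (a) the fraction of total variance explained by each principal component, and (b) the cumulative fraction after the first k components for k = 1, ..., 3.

Step 1 — total variance = trace(Sigma) = Σ λ_i = 51 + 49 + 24 = 124.

Step 2 — fraction explained by component i = λ_i / Σ λ:
  PC1: 51/124 = 0.4113
  PC2: 49/124 = 0.3952
  PC3: 24/124 = 0.1935

Step 3 — cumulative fraction after k components = (λ_1 + ... + λ_k) / Σ λ:
  k = 1: 51/124 = 0.4113
  k = 2: (51 + 49)/124 = 100/124 = 0.8065
  k = 3: (51 + 49 + 24)/124 = 124/124 = 1

Summary (fraction, with percent):

explained: PC1 0.4113 (41.13%), PC2 0.3952 (39.52%), PC3 0.1935 (19.35%);  cumulative: 0.4113, 0.8065, 1


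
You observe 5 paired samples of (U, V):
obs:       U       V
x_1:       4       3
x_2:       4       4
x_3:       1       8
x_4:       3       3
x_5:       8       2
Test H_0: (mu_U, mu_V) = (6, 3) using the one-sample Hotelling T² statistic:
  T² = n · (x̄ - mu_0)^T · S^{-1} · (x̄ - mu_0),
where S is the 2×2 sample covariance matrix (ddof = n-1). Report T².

Step 1 — sample mean vector:
  mean(U) = (4 + 4 + 1 + 3 + 8) / 5 = 20/5 = 4
  mean(V) = (3 + 4 + 8 + 3 + 2) / 5 = 20/5 = 4
  x̄ = (4, 4),  deviation x̄ - mu_0 = (4, 4) - (6, 3) = (-2, 1).

Step 2 — sample covariance matrix, S[i,j] = (1/(n-1)) · Σ_k (x_{k,i} - mean_i) · (x_{k,j} - mean_j), divisor n-1 = 4:
  S[U,U] = ((0)·(0) + (0)·(0) + (-3)·(-3) + (-1)·(-1) + (4)·(4)) / 4 = 26/4 = 6.5
  S[U,V] = ((0)·(-1) + (0)·(0) + (-3)·(4) + (-1)·(-1) + (4)·(-2)) / 4 = -19/4 = -4.75
  S[V,V] = ((-1)·(-1) + (0)·(0) + (4)·(4) + (-1)·(-1) + (-2)·(-2)) / 4 = 22/4 = 5.5
  S = [[6.5, -4.75],
 [-4.75, 5.5]].

Step 3 — invert S. det(S) = 6.5·5.5 - (-4.75)² = 13.1875.
  S^{-1} = (1/det) · [[d, -b], [-b, a]] = [[0.4171, 0.3602],
 [0.3602, 0.4929]].

Step 4 — quadratic form (x̄ - mu_0)^T · S^{-1} · (x̄ - mu_0):
  S^{-1} · (x̄ - mu_0) = (-0.4739, -0.2275),
  (x̄ - mu_0)^T · [...] = (-2)·(-0.4739) + (1)·(-0.2275) = 0.7204.

Step 5 — scale by n: T² = 5 · 0.7204 = 3.6019.

T² ≈ 3.6019


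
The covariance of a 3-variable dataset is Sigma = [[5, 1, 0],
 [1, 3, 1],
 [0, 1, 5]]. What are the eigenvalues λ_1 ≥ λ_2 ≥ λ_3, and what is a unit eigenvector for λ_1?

Step 1 — characteristic polynomial p(λ) = det(λI - Sigma) = λ³ - tr·λ² + c_1·λ - det, where tr = trace, c_1 = sum of the principal 2×2 minors, det = det(Sigma):
  tr = 5 + 3 + 5 = 13,
  c_1 = (5·3 - (1)²) + (5·5 - (0)²) + (3·5 - (1)²) = 14 + 25 + 14 = 53,
  det = 5·(3·5 - (1)²) - (1)·((1)·5 - (1)·(0)) + (0)·((1)·(1) - 3·(0)) = 5·(14) - (1)·(5) + (0)·(1) = 65.
  So p(λ) = λ³ - 13λ² + 53λ - 65.
Step 2 — look for an integer root (rational root theorem: any rational root is an integer divisor of 65). Testing λ = 5:
  p(5) = 125 - 325 + 265 - 65 = 0  ✓
  Dividing out (λ - 5): p(λ) = (λ - 5)(λ² - 8λ + 13).
Step 3 — remaining eigenvalues from the quadratic λ² - 8λ + 13 = 0:
  Δ = 8² - 4·13 = 64 - 52 = 12,  λ = (8 ± √12)/2 = (8 ± 3.4641)/2 ≈ 5.7321 or 2.2679.
  Sorted: λ_1 = 5.7321,  λ_2 = 5,  λ_3 = 2.2679  (check: sum = 13 = tr ✓).

Step 4 — unit eigenvector for λ_1 ≈ 5.7321: v spans the null space of (Sigma - λ_1 I), whose rows are
  r_1 = (-0.7321, 1, 0),  r_2 = (1, -2.7321, 1),  r_3 = (0, 1, -0.7321).
  v is orthogonal to every row, so take v ∝ r_1 × r_2 = ((1)·(1) - (0)·(-2.7321), (0)·(1) - (-0.7321)·(1), (-0.7321)·(-2.7321) - (1)·(1)) ≈ (1, 0.7321, 1).
  Let u = (1, 0.7321, 1).
  ||u|| = √((1)² + (0.7321)² + (1)²) = √(2.5359) ≈ 1.5925,  v_1 = u/||u|| ≈ (0.628, 0.4597, 0.628) (||v_1|| = 1).

λ_1 = 5.7321,  λ_2 = 5,  λ_3 = 2.2679;  v_1 ≈ (0.628, 0.4597, 0.628)
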